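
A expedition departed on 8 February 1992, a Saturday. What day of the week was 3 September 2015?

Day-of-year of February 8, 1992: 39.
Day-of-year of September 3, 2015: 246.
1992 has 366 days, so 366 − 39 = 327 days remain in 1992.
Full years 1993–2014: 17 common + 5 leap = 17×365 + 5×366 = 8035 days.
Total: 327 + 8035 + 246 = 8608 days.
8608 mod 7 = 5, so 5 days after Saturday is Thursday.

Thursday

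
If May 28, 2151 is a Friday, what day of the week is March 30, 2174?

From May 28, 2151 to May 28, 2173: 22 years, of which 6 contain a Feb 29 — 16×365 + 6×366 = 8036 days.
May 2173: 31 − 28 = 3 days remain.
Then 9 full months totalling 273 days.
March 1–30, 2174: 30 days.
Residual: 306 days.
Total: 8342 days.
8342 mod 7 = 5, so 5 days after Friday is Wednesday.

Wednesday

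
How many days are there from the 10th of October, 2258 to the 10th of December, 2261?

1157

Day-of-year of October 10, 2258: 283.
Day-of-year of December 10, 2261: 344.
2258 has 365 days, so 365 − 283 = 82 days remain in 2258.
Full years: 2259: 365; 2260: 366. Sum = 731.
Total: 82 + 731 + 344 = 1157 days.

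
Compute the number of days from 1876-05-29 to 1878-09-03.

827

Day-of-year of May 29, 1876: 150.
Day-of-year of September 3, 1878: 246.
1876 has 366 days, so 366 − 150 = 216 days remain in 1876.
Full years: 1877: 365. Sum = 365.
Total: 216 + 365 + 246 = 827 days.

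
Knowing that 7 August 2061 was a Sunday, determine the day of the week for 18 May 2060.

Count forward from the earlier date (May 18, 2060) to the later (August 7, 2061):
May 18, 2060 → May 18, 2061: 365 days.
May 2061: 31 − 18 = 13 days remain.
Then June (30), July (31): 30 + 31 = 61 days.
August 1–7, 2061: 7 days.
Residual: 81 days.
Total: 446 days.
446 mod 7 = 5, so 5 days before Sunday is Tuesday.

Tuesday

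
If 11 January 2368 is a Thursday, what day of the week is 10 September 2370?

Thursday

January 11, 2368 → January 11, 2369: 366 days (2368 is a leap year).
January 11, 2369 → January 11, 2370: 365 days.
January 2370: 31 − 11 = 20 days remain.
Then February 2370 (28), March (31), April (30), May (31), June (30), July (31), August (31): 28 + 31 + 30 + 31 + 30 + 31 + 31 = 212 days.
September 1–10, 2370: 10 days.
Residual: 242 days.
Total: 973 days.
973 is a multiple of 7, so 10 September 2370 falls on the same weekday: Thursday.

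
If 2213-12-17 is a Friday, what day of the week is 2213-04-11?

Sunday

Count forward from the earlier date (April 11, 2213) to the later (December 17, 2213):
April 2213: 30 − 11 = 19 days remain.
Then May (31), June (30), July (31), August (31), September (30), October (31), November (30): 31 + 30 + 31 + 31 + 30 + 31 + 30 = 214 days.
December 1–17, 2213: 17 days.
Total: 19 + 214 + 17 = 250 days.
250 mod 7 = 5, so 5 days before Friday is Sunday.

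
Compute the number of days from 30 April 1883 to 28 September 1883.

April 1883: 30 − 30 = 0 days remain.
Then May (31), June (30), July (31), August (31): 31 + 30 + 31 + 31 = 123 days.
September 1–28, 1883: 28 days.
Total: 0 + 123 + 28 = 151 days.

151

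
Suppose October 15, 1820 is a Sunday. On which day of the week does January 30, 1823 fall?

Thursday

Day-of-year of October 15, 1820: 289.
Day-of-year of January 30, 1823: 30.
1820 has 366 days, so 366 − 289 = 77 days remain in 1820.
Full years: 1821: 365; 1822: 365. Sum = 730.
Total: 77 + 730 + 30 = 837 days.
837 mod 7 = 4, so 4 days after Sunday is Thursday.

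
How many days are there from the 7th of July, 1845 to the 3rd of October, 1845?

88

July 1845: 31 − 7 = 24 days remain.
Then August (31), September (30): 31 + 30 = 61 days.
October 1–3, 1845: 3 days.
Total: 24 + 61 + 3 = 88 days.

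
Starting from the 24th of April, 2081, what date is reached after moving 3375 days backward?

the 27th of January, 2072

Count 3375 days before April 24, 2081:
From January 27, 2072 to January 27, 2081: 9 years, of which 3 contain a Feb 29 — 6×365 + 3×366 = 3288 days.
January 2081: 31 − 27 = 4 days remain.
Then February 2081 (28), March (31): 28 + 31 = 59 days.
April 1–24, 2081: 24 days.
Residual: 87 days.
Total: 3375 days.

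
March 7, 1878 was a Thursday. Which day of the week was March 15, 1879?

Saturday

March 7, 1878 → March 7, 1879: 365 days.
Within March 1879: 15 − 7 = 8 days.
Total: 373 days.
373 mod 7 = 2, so 2 days after Thursday is Saturday.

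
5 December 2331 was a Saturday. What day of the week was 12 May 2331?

Count forward from the earlier date (May 12, 2331) to the later (December 5, 2331):
May 2331: 31 − 12 = 19 days remain.
Then June (30), July (31), August (31), September (30), October (31), November (30): 30 + 31 + 31 + 30 + 31 + 30 = 183 days.
December 1–5, 2331: 5 days.
Total: 19 + 183 + 5 = 207 days.
207 mod 7 = 4, so 4 days before Saturday is Tuesday.

Tuesday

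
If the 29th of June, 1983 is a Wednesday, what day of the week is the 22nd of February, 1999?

Day-of-year of June 29, 1983: 180.
Day-of-year of February 22, 1999: 53.
1983 has 365 days, so 365 − 180 = 185 days remain in 1983.
Full years 1984–1998: 11 common + 4 leap = 11×365 + 4×366 = 5479 days.
Total: 185 + 5479 + 53 = 5717 days.
5717 mod 7 = 5, so 5 days after Wednesday is Monday.

Monday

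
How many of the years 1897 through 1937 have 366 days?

Years divisible by 4 in [1897, 1937]: 1900, 1904, 1908, 1912, 1916, 1920, 1924, 1928, 1932, 1936.
Of these, 1900 is divisible by 100 but not 400, so not leap.
Leap years: 10 − 1 = 9.

9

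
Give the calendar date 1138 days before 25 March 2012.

11 February 2009

Count 1138 days before March 25, 2012:
February 11, 2009 → February 11, 2010: 365 days.
February 11, 2010 → February 11, 2011: 365 days.
February 11, 2011 → February 11, 2012: 365 days.
February 2012: 29 − 11 = 18 days remain (2012 is a leap year, so February has 29 days).
March 1–25, 2012: 25 days.
Residual: 43 days.
Total: 1138 days.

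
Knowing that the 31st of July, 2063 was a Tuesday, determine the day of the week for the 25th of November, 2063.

July 2063: 31 − 31 = 0 days remain.
Then August (31), September (30), October (31): 31 + 30 + 31 = 92 days.
November 1–25, 2063: 25 days.
Total: 0 + 92 + 25 = 117 days.
117 mod 7 = 5, so 5 days after Tuesday is Sunday.

Sunday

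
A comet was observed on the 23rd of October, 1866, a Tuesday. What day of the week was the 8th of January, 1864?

Friday

Count forward from the earlier date (January 8, 1864) to the later (October 23, 1866):
January 8, 1864 → January 8, 1865: 366 days (1864 is a leap year).
January 8, 1865 → January 8, 1866: 365 days.
January 1866: 31 − 8 = 23 days remain.
Then February 1866 (28), March (31), April (30), May (31), June (30), July (31), August (31), September (30): 28 + 31 + 30 + 31 + 30 + 31 + 31 + 30 = 242 days.
October 1–23, 1866: 23 days.
Residual: 288 days.
Total: 1019 days.
1019 mod 7 = 4, so 4 days before Tuesday is Friday.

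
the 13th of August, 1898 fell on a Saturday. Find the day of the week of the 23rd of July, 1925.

From August 13, 1898 to August 13, 1924: 26 years, of which 6 contain a Feb 29 — 20×365 + 6×366 = 9496 days.
(1900 is not a leap year (divisible by 100 but not 400).)
August 1924: 31 − 13 = 18 days remain.
Then 10 full months totalling 303 days.
July 1–23, 1925: 23 days.
Residual: 344 days.
Total: 9840 days.
9840 mod 7 = 5, so 5 days after Saturday is Thursday.

Thursday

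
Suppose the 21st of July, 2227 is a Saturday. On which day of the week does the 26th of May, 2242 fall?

From July 21, 2227 to July 21, 2241: 14 years, of which 4 contain a Feb 29 — 10×365 + 4×366 = 5114 days.
July 2241: 31 − 21 = 10 days remain.
Then 9 full months totalling 273 days.
May 1–26, 2242: 26 days.
Residual: 309 days.
Total: 5423 days.
5423 mod 7 = 5, so 5 days after Saturday is Thursday.

Thursday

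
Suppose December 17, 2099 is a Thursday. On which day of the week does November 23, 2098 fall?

Sunday

Count forward from the earlier date (November 23, 2098) to the later (December 17, 2099):
November 23, 2098 → November 23, 2099: 365 days.
November 2099: 30 − 23 = 7 days remain.
December 1–17, 2099: 17 days.
Residual: 24 days.
Total: 389 days.
389 mod 7 = 4, so 4 days before Thursday is Sunday.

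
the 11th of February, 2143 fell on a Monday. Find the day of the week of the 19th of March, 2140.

Saturday

Count forward from the earlier date (March 19, 2140) to the later (February 11, 2143):
Day-of-year of March 19, 2140: 79.
Day-of-year of February 11, 2143: 42.
2140 has 366 days, so 366 − 79 = 287 days remain in 2140.
Full years: 2141: 365; 2142: 365. Sum = 730.
Total: 287 + 730 + 42 = 1059 days.
1059 mod 7 = 2, so 2 days before Monday is Saturday.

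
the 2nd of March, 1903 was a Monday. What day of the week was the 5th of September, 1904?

Day-of-year of March 2, 1903: 61.
Day-of-year of September 5, 1904: 249.
1903 has 365 days, so 365 − 61 = 304 days remain in 1903.
Total: 304 + 249 = 553 days.
553 is a multiple of 7, so the 5th of September, 1904 falls on the same weekday: Monday.

Monday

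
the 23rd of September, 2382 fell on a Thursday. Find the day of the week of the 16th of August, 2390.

From September 23, 2382 to September 23, 2389: 7 years, of which 2 contain a Feb 29 — 5×365 + 2×366 = 2557 days.
September 2389: 30 − 23 = 7 days remain.
Then 10 full months totalling 304 days.
August 1–16, 2390: 16 days.
Residual: 327 days.
Total: 2884 days.
2884 is a multiple of 7, so the 16th of August, 2390 falls on the same weekday: Thursday.

Thursday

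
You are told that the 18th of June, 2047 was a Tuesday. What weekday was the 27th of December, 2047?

June 2047: 30 − 18 = 12 days remain.
Then July (31), August (31), September (30), October (31), November (30): 31 + 31 + 30 + 31 + 30 = 153 days.
December 1–27, 2047: 27 days.
Total: 12 + 153 + 27 = 192 days.
192 mod 7 = 3, so 3 days after Tuesday is Friday.

Friday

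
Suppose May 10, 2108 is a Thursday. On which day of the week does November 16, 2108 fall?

May 2108: 31 − 10 = 21 days remain.
Then June (30), July (31), August (31), September (30), October (31): 30 + 31 + 31 + 30 + 31 = 153 days.
November 1–16, 2108: 16 days.
Total: 21 + 153 + 16 = 190 days.
190 mod 7 = 1, so 1 day after Thursday is Friday.

Friday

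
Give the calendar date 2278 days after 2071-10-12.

2078-01-06

Count 2278 days after October 12, 2071:
October 12, 2071 → October 12, 2072: 366 days (2072 is a leap year).
October 12, 2072 → October 12, 2073: 365 days.
October 12, 2073 → October 12, 2074: 365 days.
October 12, 2074 → October 12, 2075: 365 days.
October 12, 2075 → October 12, 2076: 366 days (2076 is a leap year).
October 12, 2076 → October 12, 2077: 365 days.
October 2077: 31 − 12 = 19 days remain.
Then November (30), December (31): 30 + 31 = 61 days.
January 1–6, 2078: 6 days.
Residual: 86 days.
Total: 2278 days.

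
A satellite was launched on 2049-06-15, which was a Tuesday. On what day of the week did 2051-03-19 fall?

June 15, 2049 → June 15, 2050: 365 days.
June 2050: 30 − 15 = 15 days remain.
Then July (31), August (31), September (30), October (31), November (30), December (31), January (31), February 2051 (28): 31 + 31 + 30 + 31 + 30 + 31 + 31 + 28 = 243 days.
March 1–19, 2051: 19 days.
Residual: 277 days.
Total: 642 days.
642 mod 7 = 5, so 5 days after Tuesday is Sunday.

Sunday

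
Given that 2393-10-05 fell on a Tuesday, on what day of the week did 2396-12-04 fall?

Day-of-year of October 5, 2393: 278.
Day-of-year of December 4, 2396: 339.
2393 has 365 days, so 365 − 278 = 87 days remain in 2393.
Full years: 2394: 365; 2395: 365. Sum = 730.
Total: 87 + 730 + 339 = 1156 days.
1156 mod 7 = 1, so 1 day after Tuesday is Wednesday.

Wednesday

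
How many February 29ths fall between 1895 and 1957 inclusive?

Years divisible by 4: 1896, 1900, …, 1956 — 16 in all.
Of these, 1900 is divisible by 100 but not 400, so not leap.
Leap years: 16 − 1 = 15.

15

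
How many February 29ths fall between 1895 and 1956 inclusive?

Years divisible by 4: 1896, 1900, …, 1956 — 16 in all.
Of these, 1900 is divisible by 100 but not 400, so not leap.
Leap years: 16 − 1 = 15.

15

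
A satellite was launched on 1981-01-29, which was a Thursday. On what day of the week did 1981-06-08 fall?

Monday

January 1981: 31 − 29 = 2 days remain.
Then February 1981 (28), March (31), April (30), May (31): 28 + 31 + 30 + 31 = 120 days.
June 1–8, 1981: 8 days.
Total: 2 + 120 + 8 = 130 days.
130 mod 7 = 4, so 4 days after Thursday is Monday.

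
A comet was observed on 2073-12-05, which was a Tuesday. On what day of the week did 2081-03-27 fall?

Day-of-year of December 5, 2073: 339.
Day-of-year of March 27, 2081: 86.
2073 has 365 days, so 365 − 339 = 26 days remain in 2073.
Full years 2074–2080: 5 common + 2 leap = 5×365 + 2×366 = 2557 days.
Total: 26 + 2557 + 86 = 2669 days.
2669 mod 7 = 2, so 2 days after Tuesday is Thursday.

Thursday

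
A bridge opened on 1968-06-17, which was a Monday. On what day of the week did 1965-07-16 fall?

Count forward from the earlier date (July 16, 1965) to the later (June 17, 1968):
Day-of-year of July 16, 1965: 197.
Day-of-year of June 17, 1968: 169.
1965 has 365 days, so 365 − 197 = 168 days remain in 1965.
Full years: 1966: 365; 1967: 365. Sum = 730.
Total: 168 + 730 + 169 = 1067 days.
1067 mod 7 = 3, so 3 days before Monday is Friday.

Friday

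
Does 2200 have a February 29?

2200 is not a leap year (divisible by 100 but not 400).

No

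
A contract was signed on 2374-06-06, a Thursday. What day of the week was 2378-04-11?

Tuesday

Day-of-year of June 6, 2374: 157.
Day-of-year of April 11, 2378: 101.
2374 has 365 days, so 365 − 157 = 208 days remain in 2374.
Full years: 2375: 365; 2376: 366; 2377: 365. Sum = 1096.
Total: 208 + 1096 + 101 = 1405 days.
1405 mod 7 = 5, so 5 days after Thursday is Tuesday.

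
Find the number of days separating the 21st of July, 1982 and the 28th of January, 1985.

July 21, 1982 → July 21, 1983: 365 days.
July 21, 1983 → July 21, 1984: 366 days (1984 is a leap year).
July 1984: 31 − 21 = 10 days remain.
Then August (31), September (30), October (31), November (30), December (31): 31 + 30 + 31 + 30 + 31 = 153 days.
January 1–28, 1985: 28 days.
Residual: 191 days.
Total: 922 days.

922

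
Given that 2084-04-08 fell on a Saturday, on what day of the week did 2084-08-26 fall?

April 2084: 30 − 8 = 22 days remain.
Then May (31), June (30), July (31): 31 + 30 + 31 = 92 days.
August 1–26, 2084: 26 days.
Total: 22 + 92 + 26 = 140 days.
140 is a multiple of 7, so 2084-08-26 falls on the same weekday: Saturday.

Saturday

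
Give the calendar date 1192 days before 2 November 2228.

29 July 2225

Count 1192 days before November 2, 2228:
Day-of-year of July 29, 2225: 210.
Day-of-year of November 2, 2228: 307.
2225 has 365 days, so 365 − 210 = 155 days remain in 2225.
Full years: 2226: 365; 2227: 365. Sum = 730.
Total: 155 + 730 + 307 = 1192 days.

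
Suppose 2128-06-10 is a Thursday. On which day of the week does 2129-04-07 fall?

Day-of-year of June 10, 2128: 162.
Day-of-year of April 7, 2129: 97.
2128 has 366 days, so 366 − 162 = 204 days remain in 2128.
Total: 204 + 97 = 301 days.
301 is a multiple of 7, so 2129-04-07 falls on the same weekday: Thursday.

Thursday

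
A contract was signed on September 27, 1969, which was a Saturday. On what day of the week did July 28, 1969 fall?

Count forward from the earlier date (July 28, 1969) to the later (September 27, 1969):
July 1969: 31 − 28 = 3 days remain.
Then August (31): 31 days.
September 1–27, 1969: 27 days.
Total: 3 + 31 + 27 = 61 days.
61 mod 7 = 5, so 5 days before Saturday is Monday.

Monday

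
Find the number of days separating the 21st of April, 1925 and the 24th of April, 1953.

Day-of-year of April 21, 1925: 111.
Day-of-year of April 24, 1953: 114.
1925 has 365 days, so 365 − 111 = 254 days remain in 1925.
Full years 1926–1952: 20 common + 7 leap = 20×365 + 7×366 = 9862 days.
Total: 254 + 9862 + 114 = 10230 days.

10230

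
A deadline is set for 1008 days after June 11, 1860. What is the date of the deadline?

March 16, 1863

Count 1008 days after June 11, 1860:
Day-of-year of June 11, 1860: 163.
Day-of-year of March 16, 1863: 75.
1860 has 366 days, so 366 − 163 = 203 days remain in 1860.
Full years: 1861: 365; 1862: 365. Sum = 730.
Total: 203 + 730 + 75 = 1008 days.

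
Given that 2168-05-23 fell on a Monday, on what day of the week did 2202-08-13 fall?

Friday

From May 23, 2168 to May 23, 2202: 34 years, of which 7 contain a Feb 29 — 27×365 + 7×366 = 12417 days.
(2200 is not a leap year (divisible by 100 but not 400).)
May 2202: 31 − 23 = 8 days remain.
Then June (30), July (31): 30 + 31 = 61 days.
August 1–13, 2202: 13 days.
Residual: 82 days.
Total: 12499 days.
12499 mod 7 = 4, so 4 days after Monday is Friday.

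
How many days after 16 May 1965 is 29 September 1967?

866

May 16, 1965 → May 16, 1966: 365 days.
May 16, 1966 → May 16, 1967: 365 days.
May 1967: 31 − 16 = 15 days remain.
Then June (30), July (31), August (31): 30 + 31 + 31 = 92 days.
September 1–29, 1967: 29 days.
Residual: 136 days.
Total: 866 days.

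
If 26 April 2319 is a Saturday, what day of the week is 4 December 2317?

Count forward from the earlier date (December 4, 2317) to the later (April 26, 2319):
December 2317: 31 − 4 = 27 days remain.
Then 15 full months totalling 455 days.
April 1–26, 2319: 26 days.
Total: 27 + 455 + 26 = 508 days.
508 mod 7 = 4, so 4 days before Saturday is Tuesday.

Tuesday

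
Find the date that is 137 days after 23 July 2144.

7 December 2144

Count 137 days after July 23, 2144:
July 2144: 31 − 23 = 8 days remain.
Then August (31), September (30), October (31), November (30): 31 + 30 + 31 + 30 = 122 days.
December 1–7, 2144: 7 days.
Total: 8 + 122 + 7 = 137 days.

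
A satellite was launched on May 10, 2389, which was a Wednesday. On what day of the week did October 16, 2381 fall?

Count forward from the earlier date (October 16, 2381) to the later (May 10, 2389):
Day-of-year of October 16, 2381: 289.
Day-of-year of May 10, 2389: 130.
2381 has 365 days, so 365 − 289 = 76 days remain in 2381.
Full years 2382–2388: 5 common + 2 leap = 5×365 + 2×366 = 2557 days.
Total: 76 + 2557 + 130 = 2763 days.
2763 mod 7 = 5, so 5 days before Wednesday is Friday.

Friday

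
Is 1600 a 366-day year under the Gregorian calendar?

Yes

1600 is a leap year (divisible by 400).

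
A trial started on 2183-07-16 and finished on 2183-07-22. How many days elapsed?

6

Within July 2183: 22 − 16 = 6 days.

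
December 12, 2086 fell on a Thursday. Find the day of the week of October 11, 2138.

Saturday

From December 12, 2086 to December 12, 2137: 51 years, of which 12 contain a Feb 29 — 39×365 + 12×366 = 18627 days.
(2100 is not a leap year (divisible by 100 but not 400).)
December 2137: 31 − 12 = 19 days remain.
Then 9 full months totalling 273 days.
October 1–11, 2138: 11 days.
Residual: 303 days.
Total: 18930 days.
18930 mod 7 = 2, so 2 days after Thursday is Saturday.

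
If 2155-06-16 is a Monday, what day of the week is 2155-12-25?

June 2155: 30 − 16 = 14 days remain.
Then July (31), August (31), September (30), October (31), November (30): 31 + 31 + 30 + 31 + 30 = 153 days.
December 1–25, 2155: 25 days.
Total: 14 + 153 + 25 = 192 days.
192 mod 7 = 3, so 3 days after Monday is Thursday.

Thursday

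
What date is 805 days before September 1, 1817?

June 19, 1815

Count 805 days before September 1, 1817:
June 19, 1815 → June 19, 1816: 366 days (1816 is a leap year).
June 19, 1816 → June 19, 1817: 365 days.
June 1817: 30 − 19 = 11 days remain.
Then July (31), August (31): 31 + 31 = 62 days.
September 1, 1817: 1 day.
Residual: 74 days.
Total: 805 days.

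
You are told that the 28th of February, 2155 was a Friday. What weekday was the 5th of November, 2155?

Wednesday

February 2155: 28 − 28 = 0 days remain (2155 is not a leap year, so February has 28 days).
Then March (31), April (30), May (31), June (30), July (31), August (31), September (30), October (31): 31 + 30 + 31 + 30 + 31 + 31 + 30 + 31 = 245 days.
November 1–5, 2155: 5 days.
Total: 0 + 245 + 5 = 250 days.
250 mod 7 = 5, so 5 days after Friday is Wednesday.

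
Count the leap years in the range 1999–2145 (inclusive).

36

Years divisible by 4: 2000, 2004, …, 2144 — 37 in all.
Of these, 2100 is divisible by 100 but not 400, so not leap.
2000 is divisible by 400, so still leap.
Leap years: 37 − 1 = 36.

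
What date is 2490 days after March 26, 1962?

January 18, 1969

Count 2490 days after March 26, 1962:
Day-of-year of March 26, 1962: 85.
Day-of-year of January 18, 1969: 18.
1962 has 365 days, so 365 − 85 = 280 days remain in 1962.
Full years: 1963: 365; 1964: 366; 1965: 365; 1966: 365; 1967: 365; 1968: 366. Sum = 2192.
Total: 280 + 2192 + 18 = 2490 days.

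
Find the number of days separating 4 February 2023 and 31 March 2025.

786

Day-of-year of February 4, 2023: 35.
Day-of-year of March 31, 2025: 90.
2023 has 365 days, so 365 − 35 = 330 days remain in 2023.
Full years: 2024: 366. Sum = 366.
Total: 330 + 366 + 90 = 786 days.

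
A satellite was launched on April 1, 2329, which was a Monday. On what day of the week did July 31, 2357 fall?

Day-of-year of April 1, 2329: 91.
Day-of-year of July 31, 2357: 212.
2329 has 365 days, so 365 − 91 = 274 days remain in 2329.
Full years 2330–2356: 20 common + 7 leap = 20×365 + 7×366 = 9862 days.
Total: 274 + 9862 + 212 = 10348 days.
10348 mod 7 = 2, so 2 days after Monday is Wednesday.

Wednesday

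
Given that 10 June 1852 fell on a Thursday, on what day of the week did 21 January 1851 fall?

Tuesday

Count forward from the earlier date (January 21, 1851) to the later (June 10, 1852):
January 1851: 31 − 21 = 10 days remain.
Then 16 full months totalling 486 days.
June 1–10, 1852: 10 days.
Total: 10 + 486 + 10 = 506 days.
506 mod 7 = 2, so 2 days before Thursday is Tuesday.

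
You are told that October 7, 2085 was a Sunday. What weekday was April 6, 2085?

Count forward from the earlier date (April 6, 2085) to the later (October 7, 2085):
April 2085: 30 − 6 = 24 days remain.
Then May (31), June (30), July (31), August (31), September (30): 31 + 30 + 31 + 31 + 30 = 153 days.
October 1–7, 2085: 7 days.
Total: 24 + 153 + 7 = 184 days.
184 mod 7 = 2, so 2 days before Sunday is Friday.

Friday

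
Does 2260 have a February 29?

2260 is a leap year.

Yes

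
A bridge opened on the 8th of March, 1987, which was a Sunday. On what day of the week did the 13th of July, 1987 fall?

March 1987: 31 − 8 = 23 days remain.
Then April (30), May (31), June (30): 30 + 31 + 30 = 91 days.
July 1–13, 1987: 13 days.
Total: 23 + 91 + 13 = 127 days.
127 mod 7 = 1, so 1 day after Sunday is Monday.

Monday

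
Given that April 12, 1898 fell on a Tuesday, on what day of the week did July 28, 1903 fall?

Day-of-year of April 12, 1898: 102.
Day-of-year of July 28, 1903: 209.
1898 has 365 days, so 365 − 102 = 263 days remain in 1898.
Full years: 1899: 365; 1900: 365; 1901: 365; 1902: 365. Sum = 1460.
Total: 263 + 1460 + 209 = 1932 days.
1932 is a multiple of 7, so July 28, 1903 falls on the same weekday: Tuesday.

Tuesday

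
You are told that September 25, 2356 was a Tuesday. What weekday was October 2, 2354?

Count forward from the earlier date (October 2, 2354) to the later (September 25, 2356):
Day-of-year of October 2, 2354: 275.
Day-of-year of September 25, 2356: 269.
2354 has 365 days, so 365 − 275 = 90 days remain in 2354.
Full years: 2355: 365. Sum = 365.
Total: 90 + 365 + 269 = 724 days.
724 mod 7 = 3, so 3 days before Tuesday is Saturday.

Saturday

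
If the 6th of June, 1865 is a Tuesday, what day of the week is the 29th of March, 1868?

Sunday

June 6, 1865 → June 6, 1866: 365 days.
June 6, 1866 → June 6, 1867: 365 days.
June 1867: 30 − 6 = 24 days remain.
Then July (31), August (31), September (30), October (31), November (30), December (31), January (31), February 1868 (29): 31 + 31 + 30 + 31 + 30 + 31 + 31 + 29 = 244 days.
March 1–29, 1868: 29 days.
Residual: 297 days.
Total: 1027 days.
1027 mod 7 = 5, so 5 days after Tuesday is Sunday.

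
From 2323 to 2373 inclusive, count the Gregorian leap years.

13

Years divisible by 4: 2324, 2328, …, 2372 — 13 in all.
No century exceptions apply. Count: 13.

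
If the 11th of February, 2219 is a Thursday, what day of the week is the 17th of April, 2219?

February 2219: 28 − 11 = 17 days remain (2219 is not a leap year, so February has 28 days).
Then March (31): 31 days.
April 1–17, 2219: 17 days.
Total: 17 + 31 + 17 = 65 days.
65 mod 7 = 2, so 2 days after Thursday is Saturday.

Saturday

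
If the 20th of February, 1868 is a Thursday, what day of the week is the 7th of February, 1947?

From February 20, 1868 to February 20, 1946: 78 years, of which 19 contain a Feb 29 — 59×365 + 19×366 = 28489 days.
(1900 is not a leap year (divisible by 100 but not 400).)
February 1946: 28 − 20 = 8 days remain (1946 is not a leap year, so February has 28 days).
Then 11 full months totalling 337 days.
February 1–7, 1947: 7 days (1947 is not a leap year).
Residual: 352 days.
Total: 28841 days.
28841 mod 7 = 1, so 1 day after Thursday is Friday.

Friday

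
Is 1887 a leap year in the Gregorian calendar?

1887 is not a leap year.

No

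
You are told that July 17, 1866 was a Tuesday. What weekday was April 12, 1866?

Count forward from the earlier date (April 12, 1866) to the later (July 17, 1866):
April 1866: 30 − 12 = 18 days remain.
Then May (31), June (30): 31 + 30 = 61 days.
July 1–17, 1866: 17 days.
Total: 18 + 61 + 17 = 96 days.
96 mod 7 = 5, so 5 days before Tuesday is Thursday.

Thursday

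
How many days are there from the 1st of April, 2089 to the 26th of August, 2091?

Day-of-year of April 1, 2089: 91.
Day-of-year of August 26, 2091: 238.
2089 has 365 days, so 365 − 91 = 274 days remain in 2089.
Full years: 2090: 365. Sum = 365.
Total: 274 + 365 + 238 = 877 days.

877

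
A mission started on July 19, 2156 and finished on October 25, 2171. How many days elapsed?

5576

From July 19, 2156 to July 19, 2171: 15 years, of which 3 contain a Feb 29 — 12×365 + 3×366 = 5478 days.
July 2171: 31 − 19 = 12 days remain.
Then August (31), September (30): 31 + 30 = 61 days.
October 1–25, 2171: 25 days.
Residual: 98 days.
Total: 5576 days.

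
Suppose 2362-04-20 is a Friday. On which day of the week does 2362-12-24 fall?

April 2362: 30 − 20 = 10 days remain.
Then May (31), June (30), July (31), August (31), September (30), October (31), November (30): 31 + 30 + 31 + 31 + 30 + 31 + 30 = 214 days.
December 1–24, 2362: 24 days.
Total: 10 + 214 + 24 = 248 days.
248 mod 7 = 3, so 3 days after Friday is Monday.

Monday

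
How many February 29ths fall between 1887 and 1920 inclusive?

8

Years divisible by 4 in [1887, 1920]: 1888, 1892, 1896, 1900, 1904, 1908, 1912, 1916, 1920.
Of these, 1900 is divisible by 100 but not 400, so not leap.
Leap years: 9 − 1 = 8.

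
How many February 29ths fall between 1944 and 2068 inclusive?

32

Years divisible by 4: 1944, 1948, …, 2068 — 32 in all.
2000 is divisible by 400, so still leap.
No century exceptions apply. Count: 32.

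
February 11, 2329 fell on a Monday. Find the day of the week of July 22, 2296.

Count forward from the earlier date (July 22, 2296) to the later (February 11, 2329):
From July 22, 2296 to July 22, 2328: 32 years, of which 7 contain a Feb 29 — 25×365 + 7×366 = 11687 days.
(2300 is not a leap year (divisible by 100 but not 400).)
July 2328: 31 − 22 = 9 days remain.
Then August (31), September (30), October (31), November (30), December (31), January (31): 31 + 30 + 31 + 30 + 31 + 31 = 184 days.
February 1–11, 2329: 11 days (2329 is not a leap year).
Residual: 204 days.
Total: 11891 days.
11891 mod 7 = 5, so 5 days before Monday is Wednesday.

Wednesday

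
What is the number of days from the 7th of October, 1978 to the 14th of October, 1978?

Within October 1978: 14 − 7 = 7 days.

7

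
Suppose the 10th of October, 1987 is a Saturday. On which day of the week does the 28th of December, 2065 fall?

Monday

Day-of-year of October 10, 1987: 283.
Day-of-year of December 28, 2065: 362.
1987 has 365 days, so 365 − 283 = 82 days remain in 1987.
Full years 1988–2064: 57 common + 20 leap = 57×365 + 20×366 = 28125 days.
Total: 82 + 28125 + 362 = 28569 days.
28569 mod 7 = 2, so 2 days after Saturday is Monday.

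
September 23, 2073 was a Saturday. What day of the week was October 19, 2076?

Monday

Day-of-year of September 23, 2073: 266.
Day-of-year of October 19, 2076: 293.
2073 has 365 days, so 365 − 266 = 99 days remain in 2073.
Full years: 2074: 365; 2075: 365. Sum = 730.
Total: 99 + 730 + 293 = 1122 days.
1122 mod 7 = 2, so 2 days after Saturday is Monday.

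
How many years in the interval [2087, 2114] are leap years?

6

Years divisible by 4 in [2087, 2114]: 2088, 2092, 2096, 2100, 2104, 2108, 2112.
Of these, 2100 is divisible by 100 but not 400, so not leap.
Leap years: 7 − 1 = 6.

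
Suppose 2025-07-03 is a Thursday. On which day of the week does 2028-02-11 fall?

Friday

Day-of-year of July 3, 2025: 184.
Day-of-year of February 11, 2028: 42.
2025 has 365 days, so 365 − 184 = 181 days remain in 2025.
Full years: 2026: 365; 2027: 365. Sum = 730.
Total: 181 + 730 + 42 = 953 days.
953 mod 7 = 1, so 1 day after Thursday is Friday.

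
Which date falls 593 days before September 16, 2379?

January 31, 2378

Count 593 days before September 16, 2379:
January 31, 2378 → January 31, 2379: 365 days.
January 2379: 31 − 31 = 0 days remain.
Then February 2379 (28), March (31), April (30), May (31), June (30), July (31), August (31): 28 + 31 + 30 + 31 + 30 + 31 + 31 = 212 days.
September 1–16, 2379: 16 days.
Residual: 228 days.
Total: 593 days.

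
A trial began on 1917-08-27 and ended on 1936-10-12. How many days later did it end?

6986

Day-of-year of August 27, 1917: 239.
Day-of-year of October 12, 1936: 286.
1917 has 365 days, so 365 − 239 = 126 days remain in 1917.
Full years 1918–1935: 14 common + 4 leap = 14×365 + 4×366 = 6574 days.
Total: 126 + 6574 + 286 = 6986 days.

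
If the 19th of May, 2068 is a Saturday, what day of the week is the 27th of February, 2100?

Saturday

Day-of-year of May 19, 2068: 140.
Day-of-year of February 27, 2100: 58.
2068 has 366 days, so 366 − 140 = 226 days remain in 2068.
Full years 2069–2099: 24 common + 7 leap = 24×365 + 7×366 = 11322 days.
Total: 226 + 11322 + 58 = 11606 days.
11606 is a multiple of 7, so the 27th of February, 2100 falls on the same weekday: Saturday.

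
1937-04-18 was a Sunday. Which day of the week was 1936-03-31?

Tuesday

Count forward from the earlier date (March 31, 1936) to the later (April 18, 1937):
March 31, 1936 → March 31, 1937: 365 days.
March 1937: 31 − 31 = 0 days remain.
April 1–18, 1937: 18 days.
Residual: 18 days.
Total: 383 days.
383 mod 7 = 5, so 5 days before Sunday is Tuesday.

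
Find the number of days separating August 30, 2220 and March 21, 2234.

Day-of-year of August 30, 2220: 243.
Day-of-year of March 21, 2234: 80.
2220 has 366 days, so 366 − 243 = 123 days remain in 2220.
Full years 2221–2233: 10 common + 3 leap = 10×365 + 3×366 = 4748 days.
Total: 123 + 4748 + 80 = 4951 days.

4951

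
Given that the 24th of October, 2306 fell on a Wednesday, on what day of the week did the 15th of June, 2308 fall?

Day-of-year of October 24, 2306: 297.
Day-of-year of June 15, 2308: 167.
2306 has 365 days, so 365 − 297 = 68 days remain in 2306.
Full years: 2307: 365. Sum = 365.
Total: 68 + 365 + 167 = 600 days.
600 mod 7 = 5, so 5 days after Wednesday is Monday.

Monday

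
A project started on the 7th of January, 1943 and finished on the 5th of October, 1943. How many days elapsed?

January 1943: 31 − 7 = 24 days remain.
Then February 1943 (28), March (31), April (30), May (31), June (30), July (31), August (31), September (30): 28 + 31 + 30 + 31 + 30 + 31 + 31 + 30 = 242 days.
October 1–5, 1943: 5 days.
Total: 24 + 242 + 5 = 271 days.

271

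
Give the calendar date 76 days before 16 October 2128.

1 August 2128

Count 76 days before October 16, 2128:
August 2128: 31 − 1 = 30 days remain.
Then September (30): 30 days.
October 1–16, 2128: 16 days.
Total: 30 + 30 + 16 = 76 days.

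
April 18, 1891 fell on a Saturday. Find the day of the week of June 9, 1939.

Friday

From April 18, 1891 to April 18, 1939: 48 years, of which 11 contain a Feb 29 — 37×365 + 11×366 = 17531 days.
(1900 is not a leap year (divisible by 100 but not 400).)
April 1939: 30 − 18 = 12 days remain.
Then May (31): 31 days.
June 1–9, 1939: 9 days.
Residual: 52 days.
Total: 17583 days.
17583 mod 7 = 6, so 6 days after Saturday is Friday.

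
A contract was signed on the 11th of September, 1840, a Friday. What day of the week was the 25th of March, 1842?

Day-of-year of September 11, 1840: 255.
Day-of-year of March 25, 1842: 84.
1840 has 366 days, so 366 − 255 = 111 days remain in 1840.
Full years: 1841: 365. Sum = 365.
Total: 111 + 365 + 84 = 560 days.
560 is a multiple of 7, so the 25th of March, 1842 falls on the same weekday: Friday.

Friday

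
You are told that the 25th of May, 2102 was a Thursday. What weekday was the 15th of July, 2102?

Saturday

May 2102: 31 − 25 = 6 days remain.
Then June (30): 30 days.
July 1–15, 2102: 15 days.
Total: 6 + 30 + 15 = 51 days.
51 mod 7 = 2, so 2 days after Thursday is Saturday.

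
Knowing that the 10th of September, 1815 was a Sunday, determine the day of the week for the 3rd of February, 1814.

Thursday

Count forward from the earlier date (February 3, 1814) to the later (September 10, 1815):
February 3, 1814 → February 3, 1815: 365 days.
February 1815: 28 − 3 = 25 days remain (1815 is not a leap year, so February has 28 days).
Then March (31), April (30), May (31), June (30), July (31), August (31): 31 + 30 + 31 + 30 + 31 + 31 = 184 days.
September 1–10, 1815: 10 days.
Residual: 219 days.
Total: 584 days.
584 mod 7 = 3, so 3 days before Sunday is Thursday.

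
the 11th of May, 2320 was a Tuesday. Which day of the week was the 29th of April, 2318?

Monday

Count forward from the earlier date (April 29, 2318) to the later (May 11, 2320):
April 2318: 30 − 29 = 1 day remains.
Then 24 full months totalling 731 days.
May 1–11, 2320: 11 days.
Total: 1 + 731 + 11 = 743 days.
743 mod 7 = 1, so 1 day before Tuesday is Monday.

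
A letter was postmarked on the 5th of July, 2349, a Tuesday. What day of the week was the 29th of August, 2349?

July 2349: 31 − 5 = 26 days remain.
August 1–29, 2349: 29 days.
Total: 26 + 29 = 55 days.
55 mod 7 = 6, so 6 days after Tuesday is Monday.

Monday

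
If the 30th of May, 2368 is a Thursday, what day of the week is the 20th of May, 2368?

Count forward from the earlier date (May 20, 2368) to the later (May 30, 2368):
Within May 2368: 30 − 20 = 10 days.
10 mod 7 = 3, so 3 days before Thursday is Monday.

Monday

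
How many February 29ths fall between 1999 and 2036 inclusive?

Years divisible by 4 in [1999, 2036]: 2000, 2004, 2008, 2012, 2016, 2020, 2024, 2028, 2032, 2036.
2000 is divisible by 400, so still leap.
No century exceptions apply. Count: 10.

10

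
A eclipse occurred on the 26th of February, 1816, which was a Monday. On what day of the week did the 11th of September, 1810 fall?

Tuesday

Count forward from the earlier date (September 11, 1810) to the later (February 26, 1816):
September 11, 1810 → September 11, 1811: 365 days.
September 11, 1811 → September 11, 1812: 366 days (1812 is a leap year).
September 11, 1812 → September 11, 1813: 365 days.
September 11, 1813 → September 11, 1814: 365 days.
September 11, 1814 → September 11, 1815: 365 days.
September 1815: 30 − 11 = 19 days remain.
Then October (31), November (30), December (31), January (31): 31 + 30 + 31 + 31 = 123 days.
February 1–26, 1816: 26 days (1816 is a leap year).
Residual: 168 days.
Total: 1994 days.
1994 mod 7 = 6, so 6 days before Monday is Tuesday.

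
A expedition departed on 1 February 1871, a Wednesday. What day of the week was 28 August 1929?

From February 1, 1871 to February 1, 1929: 58 years, of which 14 contain a Feb 29 — 44×365 + 14×366 = 21184 days.
(1900 is not a leap year (divisible by 100 but not 400).)
February 1929: 28 − 1 = 27 days remain (1929 is not a leap year, so February has 28 days).
Then March (31), April (30), May (31), June (30), July (31): 31 + 30 + 31 + 30 + 31 = 153 days.
August 1–28, 1929: 28 days.
Residual: 208 days.
Total: 21392 days.
21392 is a multiple of 7, so 28 August 1929 falls on the same weekday: Wednesday.

Wednesday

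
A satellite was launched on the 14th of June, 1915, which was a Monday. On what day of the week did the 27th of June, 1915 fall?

Sunday

Within June 1915: 27 − 14 = 13 days.
13 mod 7 = 6, so 6 days after Monday is Sunday.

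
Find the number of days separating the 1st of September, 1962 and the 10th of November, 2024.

22716

Day-of-year of September 1, 1962: 244.
Day-of-year of November 10, 2024: 315.
1962 has 365 days, so 365 − 244 = 121 days remain in 1962.
Full years 1963–2023: 46 common + 15 leap = 46×365 + 15×366 = 22280 days.
Total: 121 + 22280 + 315 = 22716 days.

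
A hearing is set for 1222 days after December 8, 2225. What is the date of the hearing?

April 13, 2229

Count 1222 days after December 8, 2225:
Day-of-year of December 8, 2225: 342.
Day-of-year of April 13, 2229: 103.
2225 has 365 days, so 365 − 342 = 23 days remain in 2225.
Full years: 2226: 365; 2227: 365; 2228: 366. Sum = 1096.
Total: 23 + 1096 + 103 = 1222 days.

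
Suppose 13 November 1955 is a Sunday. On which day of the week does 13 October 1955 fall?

Thursday

Count forward from the earlier date (October 13, 1955) to the later (November 13, 1955):
October 1955: 31 − 13 = 18 days remain.
November 1–13, 1955: 13 days.
Total: 18 + 13 = 31 days.
31 mod 7 = 3, so 3 days before Sunday is Thursday.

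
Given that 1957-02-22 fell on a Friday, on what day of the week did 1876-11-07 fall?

Tuesday

Count forward from the earlier date (November 7, 1876) to the later (February 22, 1957):
Day-of-year of November 7, 1876: 312.
Day-of-year of February 22, 1957: 53.
1876 has 366 days, so 366 − 312 = 54 days remain in 1876.
Full years 1877–1956: 61 common + 19 leap = 61×365 + 19×366 = 29219 days.
Total: 54 + 29219 + 53 = 29326 days.
29326 mod 7 = 3, so 3 days before Friday is Tuesday.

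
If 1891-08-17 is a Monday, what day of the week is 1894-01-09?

Day-of-year of August 17, 1891: 229.
Day-of-year of January 9, 1894: 9.
1891 has 365 days, so 365 − 229 = 136 days remain in 1891.
Full years: 1892: 366; 1893: 365. Sum = 731.
Total: 136 + 731 + 9 = 876 days.
876 mod 7 = 1, so 1 day after Monday is Tuesday.

Tuesday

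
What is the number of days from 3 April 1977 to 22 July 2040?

From April 3, 1977 to April 3, 2040: 63 years, of which 16 contain a Feb 29 — 47×365 + 16×366 = 23011 days.
(2000 is a leap year (divisible by 400).)
April 2040: 30 − 3 = 27 days remain.
Then May (31), June (30): 31 + 30 = 61 days.
July 1–22, 2040: 22 days.
Residual: 110 days.
Total: 23121 days.

23121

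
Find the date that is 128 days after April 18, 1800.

August 24, 1800

Count 128 days after April 18, 1800:
April 1800: 30 − 18 = 12 days remain.
Then May (31), June (30), July (31): 31 + 30 + 31 = 92 days.
August 1–24, 1800: 24 days.
Total: 12 + 92 + 24 = 128 days.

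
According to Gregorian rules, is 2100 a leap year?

2100 is not a leap year (divisible by 100 but not 400).

No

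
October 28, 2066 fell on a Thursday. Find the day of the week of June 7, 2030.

Count forward from the earlier date (June 7, 2030) to the later (October 28, 2066):
Day-of-year of June 7, 2030: 158.
Day-of-year of October 28, 2066: 301.
2030 has 365 days, so 365 − 158 = 207 days remain in 2030.
Full years 2031–2065: 26 common + 9 leap = 26×365 + 9×366 = 12784 days.
Total: 207 + 12784 + 301 = 13292 days.
13292 mod 7 = 6, so 6 days before Thursday is Friday.

Friday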